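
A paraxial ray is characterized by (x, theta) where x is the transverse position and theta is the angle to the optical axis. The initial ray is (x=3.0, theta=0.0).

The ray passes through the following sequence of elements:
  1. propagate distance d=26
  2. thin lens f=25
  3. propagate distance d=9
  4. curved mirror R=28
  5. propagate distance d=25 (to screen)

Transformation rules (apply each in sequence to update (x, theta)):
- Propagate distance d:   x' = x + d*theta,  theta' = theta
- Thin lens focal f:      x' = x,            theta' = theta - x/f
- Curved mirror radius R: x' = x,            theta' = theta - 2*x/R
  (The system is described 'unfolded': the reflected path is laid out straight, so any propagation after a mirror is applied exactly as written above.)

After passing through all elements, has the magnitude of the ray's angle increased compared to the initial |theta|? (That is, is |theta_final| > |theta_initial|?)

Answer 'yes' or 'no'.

Answer: yes

Derivation:
Initial: x=3.0000 theta=0.0000
After 1 (propagate distance d=26): x=3.0000 theta=0.0000
After 2 (thin lens f=25): x=3.0000 theta=-0.1200
After 3 (propagate distance d=9): x=1.9200 theta=-0.1200
After 4 (curved mirror R=28): x=1.9200 theta=-9/35 (≈-0.2571)
After 5 (propagate distance d=25 (to screen)): x=-789/175 (≈-4.5086) theta=-9/35 (≈-0.2571)
|theta_initial|=0.0000 |theta_final|=9/35 (≈0.2571) -> increased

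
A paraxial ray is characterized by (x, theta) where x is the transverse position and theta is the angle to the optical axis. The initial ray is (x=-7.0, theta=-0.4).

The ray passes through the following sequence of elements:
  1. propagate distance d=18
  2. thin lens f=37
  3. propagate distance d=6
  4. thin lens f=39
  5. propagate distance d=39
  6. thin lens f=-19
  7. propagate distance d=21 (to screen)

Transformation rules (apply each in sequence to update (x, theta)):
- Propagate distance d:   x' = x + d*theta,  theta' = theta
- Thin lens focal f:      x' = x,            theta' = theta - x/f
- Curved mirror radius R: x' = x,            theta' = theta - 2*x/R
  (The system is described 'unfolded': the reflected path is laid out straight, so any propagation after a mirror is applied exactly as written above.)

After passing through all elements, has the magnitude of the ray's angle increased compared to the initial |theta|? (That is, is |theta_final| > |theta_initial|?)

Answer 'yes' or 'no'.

Answer: no

Derivation:
Initial: x=-7.0000 theta=-0.4000
After 1 (propagate distance d=18): x=-14.2000 theta=-0.4000
After 2 (thin lens f=37): x=-14.2000 theta=-3/185 (≈-0.0162)
After 3 (propagate distance d=6): x=-529/37 (≈-14.2973) theta=-3/185 (≈-0.0162)
After 4 (thin lens f=39): x=-529/37 (≈-14.2973) theta=2528/7215 (≈0.3504)
After 5 (propagate distance d=39): x=-117/185 (≈-0.6324) theta=2528/7215 (≈0.3504)
After 6 (thin lens f=-19): x=-117/185 (≈-0.6324) theta=43469/137085 (≈0.3171)
After 7 (propagate distance d=21 (to screen)): x=275384/45695 (≈6.0266) theta=43469/137085 (≈0.3171)
|theta_initial|=0.4000 |theta_final|=43469/137085 (≈0.3171) -> not increased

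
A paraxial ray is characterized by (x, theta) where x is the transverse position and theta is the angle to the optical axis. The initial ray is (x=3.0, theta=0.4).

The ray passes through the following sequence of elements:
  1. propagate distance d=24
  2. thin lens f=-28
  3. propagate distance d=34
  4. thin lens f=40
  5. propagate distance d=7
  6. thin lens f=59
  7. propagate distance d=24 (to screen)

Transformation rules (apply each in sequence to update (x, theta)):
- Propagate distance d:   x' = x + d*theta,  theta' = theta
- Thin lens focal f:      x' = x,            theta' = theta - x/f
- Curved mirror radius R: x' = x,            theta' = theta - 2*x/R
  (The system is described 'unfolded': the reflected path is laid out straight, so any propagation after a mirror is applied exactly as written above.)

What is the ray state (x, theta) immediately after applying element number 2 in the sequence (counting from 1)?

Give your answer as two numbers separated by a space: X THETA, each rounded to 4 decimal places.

Answer: 12.6000 0.8500

Derivation:
Initial: x=3.0000 theta=0.4000
After 1 (propagate distance d=24): x=12.6000 theta=0.4000
After 2 (thin lens f=-28): x=12.6000 theta=0.8500
Rounded to 4 decimal places: x = 12.6000, theta = 0.8500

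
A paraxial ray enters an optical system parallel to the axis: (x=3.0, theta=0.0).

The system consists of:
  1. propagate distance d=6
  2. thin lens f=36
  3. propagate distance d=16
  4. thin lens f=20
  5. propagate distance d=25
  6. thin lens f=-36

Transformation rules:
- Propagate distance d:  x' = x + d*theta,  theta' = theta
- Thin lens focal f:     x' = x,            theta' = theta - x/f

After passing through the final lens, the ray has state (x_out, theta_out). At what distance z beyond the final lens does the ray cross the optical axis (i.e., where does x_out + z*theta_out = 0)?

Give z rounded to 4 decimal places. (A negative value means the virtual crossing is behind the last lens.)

Answer: -10.5882

Derivation:
Initial: x=3.0000 theta=0.0000
After 1 (propagate distance d=6): x=3.0000 theta=0.0000
After 2 (thin lens f=36): x=3.0000 theta=-1/12 (≈-0.0833)
After 3 (propagate distance d=16): x=5/3 (≈1.6667) theta=-1/12 (≈-0.0833)
After 4 (thin lens f=20): x=5/3 (≈1.6667) theta=-1/6 (≈-0.1667)
After 5 (propagate distance d=25): x=-2.5000 theta=-1/6 (≈-0.1667)
After 6 (thin lens f=-36): x=-2.5000 theta=-17/72 (≈-0.2361)
z_focus = -x_out/theta_out = -(-2.5000)/(-17/72) = -180/17 ≈ -10.5882
Rounded to 4 decimal places: z = -10.5882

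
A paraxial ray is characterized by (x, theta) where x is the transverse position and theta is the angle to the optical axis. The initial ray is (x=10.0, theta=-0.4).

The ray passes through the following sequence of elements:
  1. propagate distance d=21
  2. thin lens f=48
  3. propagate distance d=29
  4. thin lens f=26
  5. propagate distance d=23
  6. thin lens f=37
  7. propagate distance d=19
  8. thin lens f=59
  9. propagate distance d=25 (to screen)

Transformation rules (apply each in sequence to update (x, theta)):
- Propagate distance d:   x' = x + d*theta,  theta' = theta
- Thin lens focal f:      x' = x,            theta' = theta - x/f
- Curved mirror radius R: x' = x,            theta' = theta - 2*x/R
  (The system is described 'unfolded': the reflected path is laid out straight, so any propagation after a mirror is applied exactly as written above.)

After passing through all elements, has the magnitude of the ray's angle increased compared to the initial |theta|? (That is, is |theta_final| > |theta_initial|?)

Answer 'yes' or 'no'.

Initial: x=10.0000 theta=-0.4000
After 1 (propagate distance d=21): x=1.6000 theta=-0.4000
After 2 (thin lens f=48): x=1.6000 theta=-13/30 (≈-0.4333)
After 3 (propagate distance d=29): x=-329/30 (≈-10.9667) theta=-13/30 (≈-0.4333)
After 4 (thin lens f=26): x=-329/30 (≈-10.9667) theta=-3/260 (≈-0.0115)
After 5 (propagate distance d=23): x=-8761/780 (≈-11.2321) theta=-3/260 (≈-0.0115)
After 6 (thin lens f=37): x=-8761/780 (≈-11.2321) theta=2107/7215 (≈0.2920)
After 7 (propagate distance d=19): x=-10935/1924 (≈-5.6835) theta=2107/7215 (≈0.2920)
After 8 (thin lens f=59): x=-10935/1924 (≈-5.6835) theta=661277/1702740 (≈0.3884)
After 9 (propagate distance d=25 (to screen)): x=685445/170274 (≈4.0255) theta=661277/1702740 (≈0.3884)
|theta_initial|=0.4000 |theta_final|=661277/1702740 (≈0.3884) -> not increased

Answer: no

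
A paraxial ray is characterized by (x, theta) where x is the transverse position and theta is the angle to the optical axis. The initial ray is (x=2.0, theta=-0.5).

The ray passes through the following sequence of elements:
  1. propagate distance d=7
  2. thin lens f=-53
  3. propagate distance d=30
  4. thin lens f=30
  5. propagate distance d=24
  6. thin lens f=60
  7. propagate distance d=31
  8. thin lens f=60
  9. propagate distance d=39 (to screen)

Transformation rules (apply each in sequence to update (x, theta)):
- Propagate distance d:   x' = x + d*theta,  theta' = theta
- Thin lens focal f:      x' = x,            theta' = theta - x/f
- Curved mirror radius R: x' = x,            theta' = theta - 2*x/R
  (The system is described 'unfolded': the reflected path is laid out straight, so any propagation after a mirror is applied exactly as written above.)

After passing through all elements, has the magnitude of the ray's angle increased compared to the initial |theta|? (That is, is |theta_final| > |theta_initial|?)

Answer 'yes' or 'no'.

Initial: x=2.0000 theta=-0.5000
After 1 (propagate distance d=7): x=-1.5000 theta=-0.5000
After 2 (thin lens f=-53): x=-1.5000 theta=-28/53 (≈-0.5283)
After 3 (propagate distance d=30): x=-1839/106 (≈-17.3491) theta=-28/53 (≈-0.5283)
After 4 (thin lens f=30): x=-1839/106 (≈-17.3491) theta=0.0500
After 5 (propagate distance d=24): x=-8559/530 (≈-16.1491) theta=0.0500
After 6 (thin lens f=60): x=-8559/530 (≈-16.1491) theta=3383/10600 (≈0.3192)
After 7 (propagate distance d=31): x=-66307/10600 (≈-6.2554) theta=3383/10600 (≈0.3192)
After 8 (thin lens f=60): x=-66307/10600 (≈-6.2554) theta=269287/636000 (≈0.4234)
After 9 (propagate distance d=39 (to screen)): x=2174591/212000 (≈10.2575) theta=269287/636000 (≈0.4234)
|theta_initial|=0.5000 |theta_final|=269287/636000 (≈0.4234) -> not increased

Answer: no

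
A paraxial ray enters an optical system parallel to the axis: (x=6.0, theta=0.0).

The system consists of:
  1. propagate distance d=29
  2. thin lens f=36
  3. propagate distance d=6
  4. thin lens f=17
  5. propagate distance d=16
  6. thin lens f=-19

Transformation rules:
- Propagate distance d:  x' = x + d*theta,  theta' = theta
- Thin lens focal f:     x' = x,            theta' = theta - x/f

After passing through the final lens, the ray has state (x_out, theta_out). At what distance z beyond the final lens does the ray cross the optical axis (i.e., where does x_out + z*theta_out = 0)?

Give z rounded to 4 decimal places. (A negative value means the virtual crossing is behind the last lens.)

Answer: -4.0511

Derivation:
Initial: x=6.0000 theta=0.0000
After 1 (propagate distance d=29): x=6.0000 theta=0.0000
After 2 (thin lens f=36): x=6.0000 theta=-1/6 (≈-0.1667)
After 3 (propagate distance d=6): x=5.0000 theta=-1/6 (≈-0.1667)
After 4 (thin lens f=17): x=5.0000 theta=-47/102 (≈-0.4608)
After 5 (propagate distance d=16): x=-121/51 (≈-2.3725) theta=-47/102 (≈-0.4608)
After 6 (thin lens f=-19): x=-121/51 (≈-2.3725) theta=-1135/1938 (≈-0.5857)
z_focus = -x_out/theta_out = -(-121/51)/(-1135/1938) = -4598/1135 ≈ -4.0511
Rounded to 4 decimal places: z = -4.0511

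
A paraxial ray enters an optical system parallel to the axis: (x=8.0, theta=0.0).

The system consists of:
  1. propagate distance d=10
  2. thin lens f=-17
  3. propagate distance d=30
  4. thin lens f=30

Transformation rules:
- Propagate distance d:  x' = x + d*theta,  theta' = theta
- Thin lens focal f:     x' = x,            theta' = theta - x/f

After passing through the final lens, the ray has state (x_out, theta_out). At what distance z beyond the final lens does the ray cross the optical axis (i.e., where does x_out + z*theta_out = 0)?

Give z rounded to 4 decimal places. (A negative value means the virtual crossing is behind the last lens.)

Answer: 82.9412

Derivation:
Initial: x=8.0000 theta=0.0000
After 1 (propagate distance d=10): x=8.0000 theta=0.0000
After 2 (thin lens f=-17): x=8.0000 theta=8/17 (≈0.4706)
After 3 (propagate distance d=30): x=376/17 (≈22.1176) theta=8/17 (≈0.4706)
After 4 (thin lens f=30): x=376/17 (≈22.1176) theta=-4/15 (≈-0.2667)
z_focus = -x_out/theta_out = -(376/17)/(-4/15) = 1410/17 ≈ 82.9412
Rounded to 4 decimal places: z = 82.9412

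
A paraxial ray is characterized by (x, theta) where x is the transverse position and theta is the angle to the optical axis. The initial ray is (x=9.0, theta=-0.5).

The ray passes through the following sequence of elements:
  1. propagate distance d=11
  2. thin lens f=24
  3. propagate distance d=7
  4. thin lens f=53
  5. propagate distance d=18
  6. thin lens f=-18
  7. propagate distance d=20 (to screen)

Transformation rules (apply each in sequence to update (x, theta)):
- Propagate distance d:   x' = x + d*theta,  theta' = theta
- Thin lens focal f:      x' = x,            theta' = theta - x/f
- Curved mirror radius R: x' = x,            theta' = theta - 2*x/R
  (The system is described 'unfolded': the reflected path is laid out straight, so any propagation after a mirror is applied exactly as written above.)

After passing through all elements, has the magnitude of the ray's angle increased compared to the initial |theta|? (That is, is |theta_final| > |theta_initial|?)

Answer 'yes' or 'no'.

Initial: x=9.0000 theta=-0.5000
After 1 (propagate distance d=11): x=3.5000 theta=-0.5000
After 2 (thin lens f=24): x=3.5000 theta=-31/48 (≈-0.6458)
After 3 (propagate distance d=7): x=-49/48 (≈-1.0208) theta=-31/48 (≈-0.6458)
After 4 (thin lens f=53): x=-49/48 (≈-1.0208) theta=-797/1272 (≈-0.6266)
After 5 (propagate distance d=18): x=-31289/2544 (≈-12.2991) theta=-797/1272 (≈-0.6266)
After 6 (thin lens f=-18): x=-31289/2544 (≈-12.2991) theta=-59981/45792 (≈-1.3099)
After 7 (propagate distance d=20 (to screen)): x=-881411/22896 (≈-38.4963) theta=-59981/45792 (≈-1.3099)
|theta_initial|=0.5000 |theta_final|=59981/45792 (≈1.3099) -> increased

Answer: yes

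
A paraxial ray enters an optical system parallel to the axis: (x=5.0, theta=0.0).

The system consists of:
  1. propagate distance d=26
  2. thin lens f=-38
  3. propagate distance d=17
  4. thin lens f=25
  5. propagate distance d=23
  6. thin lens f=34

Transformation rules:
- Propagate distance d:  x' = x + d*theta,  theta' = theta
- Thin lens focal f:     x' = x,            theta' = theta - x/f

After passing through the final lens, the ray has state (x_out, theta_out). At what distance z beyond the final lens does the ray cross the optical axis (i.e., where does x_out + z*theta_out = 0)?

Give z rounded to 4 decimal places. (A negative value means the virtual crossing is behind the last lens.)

Answer: 13.6598

Derivation:
Initial: x=5.0000 theta=0.0000
After 1 (propagate distance d=26): x=5.0000 theta=0.0000
After 2 (thin lens f=-38): x=5.0000 theta=5/38 (≈0.1316)
After 3 (propagate distance d=17): x=275/38 (≈7.2368) theta=5/38 (≈0.1316)
After 4 (thin lens f=25): x=275/38 (≈7.2368) theta=-3/19 (≈-0.1579)
After 5 (propagate distance d=23): x=137/38 (≈3.6053) theta=-3/19 (≈-0.1579)
After 6 (thin lens f=34): x=137/38 (≈3.6053) theta=-341/1292 (≈-0.2639)
z_focus = -x_out/theta_out = -(137/38)/(-341/1292) = 4658/341 ≈ 13.6598
Rounded to 4 decimal places: z = 13.6598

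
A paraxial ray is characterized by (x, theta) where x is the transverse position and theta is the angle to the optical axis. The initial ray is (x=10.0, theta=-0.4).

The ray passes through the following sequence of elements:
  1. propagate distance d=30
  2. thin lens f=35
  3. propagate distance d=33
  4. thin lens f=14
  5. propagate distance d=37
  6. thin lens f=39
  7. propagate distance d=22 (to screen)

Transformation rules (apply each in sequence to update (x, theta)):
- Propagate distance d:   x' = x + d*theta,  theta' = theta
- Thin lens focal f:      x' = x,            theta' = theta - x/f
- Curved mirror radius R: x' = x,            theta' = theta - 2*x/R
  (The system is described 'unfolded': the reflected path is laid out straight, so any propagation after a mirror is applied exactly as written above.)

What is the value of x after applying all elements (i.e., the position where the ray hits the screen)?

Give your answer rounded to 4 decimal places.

Initial: x=10.0000 theta=-0.4000
After 1 (propagate distance d=30): x=-2.0000 theta=-0.4000
After 2 (thin lens f=35): x=-2.0000 theta=-12/35 (≈-0.3429)
After 3 (propagate distance d=33): x=-466/35 (≈-13.3143) theta=-12/35 (≈-0.3429)
After 4 (thin lens f=14): x=-466/35 (≈-13.3143) theta=149/245 (≈0.6082)
After 5 (propagate distance d=37): x=2251/245 (≈9.1878) theta=149/245 (≈0.6082)
After 6 (thin lens f=39): x=2251/245 (≈9.1878) theta=712/1911 (≈0.3726)
After 7 (propagate distance d=22 (to screen)): x=166109/9555 (≈17.3845) theta=712/1911 (≈0.3726)
Rounded to 4 decimal places: x = 17.3845

Answer: 17.3845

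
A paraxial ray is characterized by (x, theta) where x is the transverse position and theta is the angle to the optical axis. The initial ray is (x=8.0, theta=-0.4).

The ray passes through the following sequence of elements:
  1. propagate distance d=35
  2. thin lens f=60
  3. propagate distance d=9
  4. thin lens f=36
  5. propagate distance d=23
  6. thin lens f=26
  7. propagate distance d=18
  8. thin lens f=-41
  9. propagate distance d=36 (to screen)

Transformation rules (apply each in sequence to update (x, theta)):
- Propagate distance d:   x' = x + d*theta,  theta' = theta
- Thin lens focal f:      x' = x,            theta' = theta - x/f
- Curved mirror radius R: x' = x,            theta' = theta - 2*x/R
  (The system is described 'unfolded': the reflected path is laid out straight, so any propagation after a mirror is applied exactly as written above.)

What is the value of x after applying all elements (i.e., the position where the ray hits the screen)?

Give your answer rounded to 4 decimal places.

Answer: 4.0292

Derivation:
Initial: x=8.0000 theta=-0.4000
After 1 (propagate distance d=35): x=-6.0000 theta=-0.4000
After 2 (thin lens f=60): x=-6.0000 theta=-0.3000
After 3 (propagate distance d=9): x=-8.7000 theta=-0.3000
After 4 (thin lens f=36): x=-8.7000 theta=-7/120 (≈-0.0583)
After 5 (propagate distance d=23): x=-241/24 (≈-10.0417) theta=-7/120 (≈-0.0583)
After 6 (thin lens f=26): x=-241/24 (≈-10.0417) theta=341/1040 (≈0.3279)
After 7 (propagate distance d=18): x=-3229/780 (≈-4.1397) theta=341/1040 (≈0.3279)
After 8 (thin lens f=-41): x=-3229/780 (≈-4.1397) theta=29027/127920 (≈0.2269)
After 9 (propagate distance d=36 (to screen)): x=64427/15990 (≈4.0292) theta=29027/127920 (≈0.2269)
Rounded to 4 decimal places: x = 4.0292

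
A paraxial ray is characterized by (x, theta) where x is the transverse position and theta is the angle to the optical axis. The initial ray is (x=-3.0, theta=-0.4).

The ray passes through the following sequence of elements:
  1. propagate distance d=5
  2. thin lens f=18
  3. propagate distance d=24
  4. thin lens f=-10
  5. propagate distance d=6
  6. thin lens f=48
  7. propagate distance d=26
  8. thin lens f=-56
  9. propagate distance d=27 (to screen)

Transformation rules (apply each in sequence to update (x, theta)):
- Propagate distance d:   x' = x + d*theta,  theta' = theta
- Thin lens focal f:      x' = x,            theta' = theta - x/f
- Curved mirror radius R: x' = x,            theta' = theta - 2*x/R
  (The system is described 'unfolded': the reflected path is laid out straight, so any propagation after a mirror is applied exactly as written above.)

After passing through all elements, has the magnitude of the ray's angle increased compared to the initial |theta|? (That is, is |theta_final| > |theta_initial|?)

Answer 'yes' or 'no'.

Answer: yes

Derivation:
Initial: x=-3.0000 theta=-0.4000
After 1 (propagate distance d=5): x=-5.0000 theta=-0.4000
After 2 (thin lens f=18): x=-5.0000 theta=-11/90 (≈-0.1222)
After 3 (propagate distance d=24): x=-119/15 (≈-7.9333) theta=-11/90 (≈-0.1222)
After 4 (thin lens f=-10): x=-119/15 (≈-7.9333) theta=-206/225 (≈-0.9156)
After 5 (propagate distance d=6): x=-1007/75 (≈-13.4267) theta=-206/225 (≈-0.9156)
After 6 (thin lens f=48): x=-1007/75 (≈-13.4267) theta=-763/1200 (≈-0.6358)
After 7 (propagate distance d=26): x=-719/24 (≈-29.9583) theta=-763/1200 (≈-0.6358)
After 8 (thin lens f=-56): x=-719/24 (≈-29.9583) theta=-13113/11200 (≈-1.1708)
After 9 (propagate distance d=27 (to screen)): x=-2068753/33600 (≈-61.5700) theta=-13113/11200 (≈-1.1708)
|theta_initial|=0.4000 |theta_final|=13113/11200 (≈1.1708) -> increased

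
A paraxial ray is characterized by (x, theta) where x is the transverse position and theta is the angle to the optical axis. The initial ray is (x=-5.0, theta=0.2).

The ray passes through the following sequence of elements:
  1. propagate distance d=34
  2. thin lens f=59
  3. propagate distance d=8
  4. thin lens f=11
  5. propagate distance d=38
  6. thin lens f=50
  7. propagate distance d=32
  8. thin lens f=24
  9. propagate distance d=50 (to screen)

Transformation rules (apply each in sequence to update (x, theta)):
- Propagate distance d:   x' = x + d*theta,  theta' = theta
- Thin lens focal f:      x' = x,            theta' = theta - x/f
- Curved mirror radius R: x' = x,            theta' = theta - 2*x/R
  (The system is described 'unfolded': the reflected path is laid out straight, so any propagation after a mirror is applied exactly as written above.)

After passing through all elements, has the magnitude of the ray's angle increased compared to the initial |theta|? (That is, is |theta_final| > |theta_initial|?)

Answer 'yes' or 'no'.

Initial: x=-5.0000 theta=0.2000
After 1 (propagate distance d=34): x=1.8000 theta=0.2000
After 2 (thin lens f=59): x=1.8000 theta=10/59 (≈0.1695)
After 3 (propagate distance d=8): x=931/295 (≈3.1559) theta=10/59 (≈0.1695)
After 4 (thin lens f=11): x=931/295 (≈3.1559) theta=-381/3245 (≈-0.1174)
After 5 (propagate distance d=38): x=-4237/3245 (≈-1.3057) theta=-381/3245 (≈-0.1174)
After 6 (thin lens f=50): x=-4237/3245 (≈-1.3057) theta=-14813/162250 (≈-0.0913)
After 7 (propagate distance d=32): x=-342933/81125 (≈-4.2272) theta=-14813/162250 (≈-0.0913)
After 8 (thin lens f=24): x=-342933/81125 (≈-4.2272) theta=55059/649000 (≈0.0848)
After 9 (propagate distance d=50 (to screen)): x=4743/324500 (≈0.0146) theta=55059/649000 (≈0.0848)
|theta_initial|=0.2000 |theta_final|=55059/649000 (≈0.0848) -> not increased

Answer: no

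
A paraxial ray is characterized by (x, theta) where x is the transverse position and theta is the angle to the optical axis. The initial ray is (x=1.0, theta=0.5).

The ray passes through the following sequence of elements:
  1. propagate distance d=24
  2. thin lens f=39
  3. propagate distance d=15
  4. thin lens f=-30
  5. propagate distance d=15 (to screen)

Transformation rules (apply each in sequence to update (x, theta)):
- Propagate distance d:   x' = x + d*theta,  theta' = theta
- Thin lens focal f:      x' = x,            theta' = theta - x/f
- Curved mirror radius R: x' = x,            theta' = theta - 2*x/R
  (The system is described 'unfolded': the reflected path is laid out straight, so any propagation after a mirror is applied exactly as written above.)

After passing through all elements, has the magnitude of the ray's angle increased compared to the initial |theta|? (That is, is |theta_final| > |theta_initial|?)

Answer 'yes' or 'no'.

Initial: x=1.0000 theta=0.5000
After 1 (propagate distance d=24): x=13.0000 theta=0.5000
After 2 (thin lens f=39): x=13.0000 theta=1/6 (≈0.1667)
After 3 (propagate distance d=15): x=15.5000 theta=1/6 (≈0.1667)
After 4 (thin lens f=-30): x=15.5000 theta=41/60 (≈0.6833)
After 5 (propagate distance d=15 (to screen)): x=25.7500 theta=41/60 (≈0.6833)
|theta_initial|=0.5000 |theta_final|=41/60 (≈0.6833) -> increased

Answer: yes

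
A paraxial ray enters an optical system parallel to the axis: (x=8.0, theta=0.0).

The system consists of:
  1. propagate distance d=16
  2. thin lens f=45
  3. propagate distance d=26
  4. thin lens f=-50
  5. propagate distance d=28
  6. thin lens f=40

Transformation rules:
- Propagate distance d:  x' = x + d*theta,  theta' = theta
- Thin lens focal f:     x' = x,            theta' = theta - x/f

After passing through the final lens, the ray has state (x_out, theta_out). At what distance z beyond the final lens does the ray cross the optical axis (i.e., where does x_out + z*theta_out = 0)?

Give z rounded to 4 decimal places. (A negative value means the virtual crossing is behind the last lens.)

Initial: x=8.0000 theta=0.0000
After 1 (propagate distance d=16): x=8.0000 theta=0.0000
After 2 (thin lens f=45): x=8.0000 theta=-8/45 (≈-0.1778)
After 3 (propagate distance d=26): x=152/45 (≈3.3778) theta=-8/45 (≈-0.1778)
After 4 (thin lens f=-50): x=152/45 (≈3.3778) theta=-124/1125 (≈-0.1102)
After 5 (propagate distance d=28): x=328/1125 (≈0.2916) theta=-124/1125 (≈-0.1102)
After 6 (thin lens f=40): x=328/1125 (≈0.2916) theta=-661/5625 (≈-0.1175)
z_focus = -x_out/theta_out = -(328/1125)/(-661/5625) = 1640/661 ≈ 2.4811
Rounded to 4 decimal places: z = 2.4811

Answer: 2.4811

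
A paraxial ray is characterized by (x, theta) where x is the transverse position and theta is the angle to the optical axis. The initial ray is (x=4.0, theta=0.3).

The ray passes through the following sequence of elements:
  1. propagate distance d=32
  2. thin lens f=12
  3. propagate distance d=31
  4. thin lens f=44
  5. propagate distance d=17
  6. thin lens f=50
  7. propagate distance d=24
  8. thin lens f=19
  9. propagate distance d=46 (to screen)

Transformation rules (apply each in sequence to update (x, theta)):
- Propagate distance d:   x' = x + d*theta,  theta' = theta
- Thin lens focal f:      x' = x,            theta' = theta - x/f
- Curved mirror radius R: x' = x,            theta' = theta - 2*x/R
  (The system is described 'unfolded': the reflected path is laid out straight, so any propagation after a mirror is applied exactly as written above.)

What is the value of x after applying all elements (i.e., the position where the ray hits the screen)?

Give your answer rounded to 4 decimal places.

Initial: x=4.0000 theta=0.3000
After 1 (propagate distance d=32): x=13.6000 theta=0.3000
After 2 (thin lens f=12): x=13.6000 theta=-5/6 (≈-0.8333)
After 3 (propagate distance d=31): x=-367/30 (≈-12.2333) theta=-5/6 (≈-0.8333)
After 4 (thin lens f=44): x=-367/30 (≈-12.2333) theta=-733/1320 (≈-0.5553)
After 5 (propagate distance d=17): x=-28609/1320 (≈-21.6735) theta=-733/1320 (≈-0.5553)
After 6 (thin lens f=50): x=-28609/1320 (≈-21.6735) theta=-731/6000 (≈-0.1218)
After 7 (propagate distance d=24): x=-811717/33000 (≈-24.5975) theta=-731/6000 (≈-0.1218)
After 8 (thin lens f=19): x=-811717/33000 (≈-24.5975) theta=294131/250800 (≈1.1728)
After 9 (propagate distance d=46 (to screen)): x=9201221/313500 (≈29.3500) theta=294131/250800 (≈1.1728)
Rounded to 4 decimal places: x = 29.3500

Answer: 29.3500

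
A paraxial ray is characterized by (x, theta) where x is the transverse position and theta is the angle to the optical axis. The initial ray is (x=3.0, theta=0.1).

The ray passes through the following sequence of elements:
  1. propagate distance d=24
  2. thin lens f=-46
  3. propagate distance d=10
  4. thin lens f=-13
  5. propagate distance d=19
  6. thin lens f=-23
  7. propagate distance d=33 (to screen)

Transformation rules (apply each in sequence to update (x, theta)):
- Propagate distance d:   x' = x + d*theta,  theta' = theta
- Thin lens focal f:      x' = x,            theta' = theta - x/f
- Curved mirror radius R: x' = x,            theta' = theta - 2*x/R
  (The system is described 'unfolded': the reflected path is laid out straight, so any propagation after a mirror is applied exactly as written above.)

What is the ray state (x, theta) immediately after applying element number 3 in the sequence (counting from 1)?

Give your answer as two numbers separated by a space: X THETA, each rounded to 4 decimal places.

Answer: 7.5739 0.2174

Derivation:
Initial: x=3.0000 theta=0.1000
After 1 (propagate distance d=24): x=5.4000 theta=0.1000
After 2 (thin lens f=-46): x=5.4000 theta=5/23 (≈0.2174)
After 3 (propagate distance d=10): x=871/115 (≈7.5739) theta=5/23 (≈0.2174)
Rounded to 4 decimal places: x = 7.5739, theta = 0.2174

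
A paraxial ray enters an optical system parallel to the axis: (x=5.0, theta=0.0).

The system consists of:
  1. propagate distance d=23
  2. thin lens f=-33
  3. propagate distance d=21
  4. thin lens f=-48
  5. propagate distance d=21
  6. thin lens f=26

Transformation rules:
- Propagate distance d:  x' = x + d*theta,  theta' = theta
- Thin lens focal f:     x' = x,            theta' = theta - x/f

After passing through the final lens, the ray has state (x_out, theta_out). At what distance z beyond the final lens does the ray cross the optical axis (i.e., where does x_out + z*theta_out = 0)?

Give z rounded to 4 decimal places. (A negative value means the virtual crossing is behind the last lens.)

Answer: 59.1182

Derivation:
Initial: x=5.0000 theta=0.0000
After 1 (propagate distance d=23): x=5.0000 theta=0.0000
After 2 (thin lens f=-33): x=5.0000 theta=5/33 (≈0.1515)
After 3 (propagate distance d=21): x=90/11 (≈8.1818) theta=5/33 (≈0.1515)
After 4 (thin lens f=-48): x=90/11 (≈8.1818) theta=85/264 (≈0.3220)
After 5 (propagate distance d=21): x=1315/88 (≈14.9432) theta=85/264 (≈0.3220)
After 6 (thin lens f=26): x=1315/88 (≈14.9432) theta=-1735/6864 (≈-0.2528)
z_focus = -x_out/theta_out = -(1315/88)/(-1735/6864) = 20514/347 ≈ 59.1182
Rounded to 4 decimal places: z = 59.1182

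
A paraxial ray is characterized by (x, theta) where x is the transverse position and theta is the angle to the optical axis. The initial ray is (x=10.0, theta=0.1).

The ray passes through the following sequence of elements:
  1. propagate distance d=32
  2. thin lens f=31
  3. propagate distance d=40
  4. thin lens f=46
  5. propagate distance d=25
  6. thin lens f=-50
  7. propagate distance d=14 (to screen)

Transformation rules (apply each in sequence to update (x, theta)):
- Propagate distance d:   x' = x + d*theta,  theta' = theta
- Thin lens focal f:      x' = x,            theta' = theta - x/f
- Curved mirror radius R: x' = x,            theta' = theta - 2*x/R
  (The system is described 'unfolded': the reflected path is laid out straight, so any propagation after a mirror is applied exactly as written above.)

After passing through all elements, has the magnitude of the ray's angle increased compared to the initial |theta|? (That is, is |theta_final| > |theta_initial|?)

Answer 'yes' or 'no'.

Answer: yes

Derivation:
Initial: x=10.0000 theta=0.1000
After 1 (propagate distance d=32): x=13.2000 theta=0.1000
After 2 (thin lens f=31): x=13.2000 theta=-101/310 (≈-0.3258)
After 3 (propagate distance d=40): x=26/155 (≈0.1677) theta=-101/310 (≈-0.3258)
After 4 (thin lens f=46): x=26/155 (≈0.1677) theta=-2349/7130 (≈-0.3295)
After 5 (propagate distance d=25): x=-57529/7130 (≈-8.0686) theta=-2349/7130 (≈-0.3295)
After 6 (thin lens f=-50): x=-57529/7130 (≈-8.0686) theta=-174979/356500 (≈-0.4908)
After 7 (propagate distance d=14 (to screen)): x=-57893/3875 (≈-14.9401) theta=-174979/356500 (≈-0.4908)
|theta_initial|=0.1000 |theta_final|=174979/356500 (≈0.4908) -> increased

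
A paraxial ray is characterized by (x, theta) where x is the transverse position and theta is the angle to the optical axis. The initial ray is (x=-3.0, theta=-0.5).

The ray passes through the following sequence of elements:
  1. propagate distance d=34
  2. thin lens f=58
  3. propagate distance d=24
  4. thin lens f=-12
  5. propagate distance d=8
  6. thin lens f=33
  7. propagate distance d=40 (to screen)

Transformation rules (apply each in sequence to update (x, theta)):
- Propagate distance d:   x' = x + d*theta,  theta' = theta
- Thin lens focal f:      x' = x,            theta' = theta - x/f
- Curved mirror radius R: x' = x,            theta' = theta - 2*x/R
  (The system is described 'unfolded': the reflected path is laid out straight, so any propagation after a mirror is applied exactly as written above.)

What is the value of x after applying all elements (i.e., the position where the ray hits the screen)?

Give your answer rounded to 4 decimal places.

Initial: x=-3.0000 theta=-0.5000
After 1 (propagate distance d=34): x=-20.0000 theta=-0.5000
After 2 (thin lens f=58): x=-20.0000 theta=-9/58 (≈-0.1552)
After 3 (propagate distance d=24): x=-688/29 (≈-23.7241) theta=-9/58 (≈-0.1552)
After 4 (thin lens f=-12): x=-688/29 (≈-23.7241) theta=-371/174 (≈-2.1322)
After 5 (propagate distance d=8): x=-3548/87 (≈-40.7816) theta=-371/174 (≈-2.1322)
After 6 (thin lens f=33): x=-3548/87 (≈-40.7816) theta=-5147/5742 (≈-0.8964)
After 7 (propagate distance d=40 (to screen)): x=-220024/2871 (≈-76.6367) theta=-5147/5742 (≈-0.8964)
Rounded to 4 decimal places: x = -76.6367

Answer: -76.6367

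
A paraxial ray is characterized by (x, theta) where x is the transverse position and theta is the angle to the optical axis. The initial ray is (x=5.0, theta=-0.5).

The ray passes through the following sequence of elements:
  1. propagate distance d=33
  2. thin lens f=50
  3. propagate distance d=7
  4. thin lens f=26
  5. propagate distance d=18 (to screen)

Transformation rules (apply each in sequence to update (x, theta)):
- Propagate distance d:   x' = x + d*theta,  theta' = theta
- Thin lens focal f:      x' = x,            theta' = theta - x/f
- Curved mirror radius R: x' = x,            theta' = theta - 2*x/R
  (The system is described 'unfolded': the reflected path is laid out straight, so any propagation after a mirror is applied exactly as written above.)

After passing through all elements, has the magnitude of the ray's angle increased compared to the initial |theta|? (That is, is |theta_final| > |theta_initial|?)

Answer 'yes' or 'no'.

Initial: x=5.0000 theta=-0.5000
After 1 (propagate distance d=33): x=-11.5000 theta=-0.5000
After 2 (thin lens f=50): x=-11.5000 theta=-0.2700
After 3 (propagate distance d=7): x=-13.3900 theta=-0.2700
After 4 (thin lens f=26): x=-13.3900 theta=0.2450
After 5 (propagate distance d=18 (to screen)): x=-8.9800 theta=0.2450
|theta_initial|=0.5000 |theta_final|=0.2450 -> not increased

Answer: no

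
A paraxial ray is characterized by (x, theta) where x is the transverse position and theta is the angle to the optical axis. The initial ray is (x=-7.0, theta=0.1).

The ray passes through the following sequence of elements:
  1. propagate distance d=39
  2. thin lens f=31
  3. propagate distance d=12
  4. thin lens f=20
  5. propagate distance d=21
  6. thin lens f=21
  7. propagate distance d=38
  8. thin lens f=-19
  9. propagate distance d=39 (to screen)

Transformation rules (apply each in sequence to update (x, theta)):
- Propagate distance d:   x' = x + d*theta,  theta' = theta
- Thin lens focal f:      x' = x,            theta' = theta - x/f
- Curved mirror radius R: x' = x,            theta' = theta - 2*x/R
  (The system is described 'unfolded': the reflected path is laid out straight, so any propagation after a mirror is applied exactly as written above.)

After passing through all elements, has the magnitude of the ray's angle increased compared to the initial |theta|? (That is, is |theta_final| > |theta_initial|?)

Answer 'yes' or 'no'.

Initial: x=-7.0000 theta=0.1000
After 1 (propagate distance d=39): x=-3.1000 theta=0.1000
After 2 (thin lens f=31): x=-3.1000 theta=0.2000
After 3 (propagate distance d=12): x=-0.7000 theta=0.2000
After 4 (thin lens f=20): x=-0.7000 theta=0.2350
After 5 (propagate distance d=21): x=4.2350 theta=0.2350
After 6 (thin lens f=21): x=4.2350 theta=1/30 (≈0.0333)
After 7 (propagate distance d=38): x=3301/600 (≈5.5017) theta=1/30 (≈0.0333)
After 8 (thin lens f=-19): x=3301/600 (≈5.5017) theta=1227/3800 (≈0.3229)
After 9 (propagate distance d=39 (to screen)): x=103139/5700 (≈18.0946) theta=1227/3800 (≈0.3229)
|theta_initial|=0.1000 |theta_final|=1227/3800 (≈0.3229) -> increased

Answer: yes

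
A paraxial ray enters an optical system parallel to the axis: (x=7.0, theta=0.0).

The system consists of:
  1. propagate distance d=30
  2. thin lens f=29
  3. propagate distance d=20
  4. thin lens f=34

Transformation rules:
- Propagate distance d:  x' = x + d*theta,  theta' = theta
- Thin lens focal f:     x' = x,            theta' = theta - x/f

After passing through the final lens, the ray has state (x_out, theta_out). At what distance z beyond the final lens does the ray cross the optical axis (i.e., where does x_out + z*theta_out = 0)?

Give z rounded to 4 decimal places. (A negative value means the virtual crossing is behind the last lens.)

Initial: x=7.0000 theta=0.0000
After 1 (propagate distance d=30): x=7.0000 theta=0.0000
After 2 (thin lens f=29): x=7.0000 theta=-7/29 (≈-0.2414)
After 3 (propagate distance d=20): x=63/29 (≈2.1724) theta=-7/29 (≈-0.2414)
After 4 (thin lens f=34): x=63/29 (≈2.1724) theta=-301/986 (≈-0.3053)
z_focus = -x_out/theta_out = -(63/29)/(-301/986) = 306/43 ≈ 7.1163
Rounded to 4 decimal places: z = 7.1163

Answer: 7.1163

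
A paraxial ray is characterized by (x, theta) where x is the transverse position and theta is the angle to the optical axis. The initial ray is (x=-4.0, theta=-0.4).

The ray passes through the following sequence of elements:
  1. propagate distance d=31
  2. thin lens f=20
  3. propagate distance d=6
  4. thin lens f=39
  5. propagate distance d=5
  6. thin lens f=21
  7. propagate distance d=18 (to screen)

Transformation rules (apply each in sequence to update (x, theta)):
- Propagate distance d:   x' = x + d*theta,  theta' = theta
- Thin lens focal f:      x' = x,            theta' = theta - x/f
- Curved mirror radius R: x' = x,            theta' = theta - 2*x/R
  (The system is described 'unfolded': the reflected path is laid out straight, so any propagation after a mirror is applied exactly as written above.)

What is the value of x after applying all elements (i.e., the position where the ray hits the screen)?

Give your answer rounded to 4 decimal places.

Answer: 12.5375

Derivation:
Initial: x=-4.0000 theta=-0.4000
After 1 (propagate distance d=31): x=-16.4000 theta=-0.4000
After 2 (thin lens f=20): x=-16.4000 theta=0.4200
After 3 (propagate distance d=6): x=-13.8800 theta=0.4200
After 4 (thin lens f=39): x=-13.8800 theta=1513/1950 (≈0.7759)
After 5 (propagate distance d=5): x=-19501/1950 (≈-10.0005) theta=1513/1950 (≈0.7759)
After 6 (thin lens f=21): x=-19501/1950 (≈-10.0005) theta=25637/20475 (≈1.2521)
After 7 (propagate distance d=18 (to screen)): x=171137/13650 (≈12.5375) theta=25637/20475 (≈1.2521)
Rounded to 4 decimal places: x = 12.5375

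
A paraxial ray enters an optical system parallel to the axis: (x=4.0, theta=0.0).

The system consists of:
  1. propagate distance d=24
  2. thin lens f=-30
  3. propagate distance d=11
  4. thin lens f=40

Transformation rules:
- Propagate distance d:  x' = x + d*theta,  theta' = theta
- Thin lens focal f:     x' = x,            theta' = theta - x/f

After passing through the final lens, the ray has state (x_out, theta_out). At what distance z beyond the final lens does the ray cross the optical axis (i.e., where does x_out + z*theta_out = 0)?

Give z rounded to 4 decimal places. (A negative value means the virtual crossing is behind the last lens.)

Initial: x=4.0000 theta=0.0000
After 1 (propagate distance d=24): x=4.0000 theta=0.0000
After 2 (thin lens f=-30): x=4.0000 theta=2/15 (≈0.1333)
After 3 (propagate distance d=11): x=82/15 (≈5.4667) theta=2/15 (≈0.1333)
After 4 (thin lens f=40): x=82/15 (≈5.4667) theta=-1/300 (≈-0.0033)
z_focus = -x_out/theta_out = -(82/15)/(-1/300) = 1640.0000
Rounded to 4 decimal places: z = 1640.0000

Answer: 1640.0000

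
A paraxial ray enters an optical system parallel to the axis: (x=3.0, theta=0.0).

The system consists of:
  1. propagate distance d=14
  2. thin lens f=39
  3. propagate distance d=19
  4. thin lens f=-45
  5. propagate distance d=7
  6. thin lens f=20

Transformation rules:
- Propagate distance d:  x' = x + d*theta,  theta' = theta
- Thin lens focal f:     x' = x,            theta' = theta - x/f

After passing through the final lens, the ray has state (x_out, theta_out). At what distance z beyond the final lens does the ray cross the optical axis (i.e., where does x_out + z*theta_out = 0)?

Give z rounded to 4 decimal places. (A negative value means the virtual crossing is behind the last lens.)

Answer: 11.8367

Derivation:
Initial: x=3.0000 theta=0.0000
After 1 (propagate distance d=14): x=3.0000 theta=0.0000
After 2 (thin lens f=39): x=3.0000 theta=-1/13 (≈-0.0769)
After 3 (propagate distance d=19): x=20/13 (≈1.5385) theta=-1/13 (≈-0.0769)
After 4 (thin lens f=-45): x=20/13 (≈1.5385) theta=-5/117 (≈-0.0427)
After 5 (propagate distance d=7): x=145/117 (≈1.2393) theta=-5/117 (≈-0.0427)
After 6 (thin lens f=20): x=145/117 (≈1.2393) theta=-49/468 (≈-0.1047)
z_focus = -x_out/theta_out = -(145/117)/(-49/468) = 580/49 ≈ 11.8367
Rounded to 4 decimal places: z = 11.8367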